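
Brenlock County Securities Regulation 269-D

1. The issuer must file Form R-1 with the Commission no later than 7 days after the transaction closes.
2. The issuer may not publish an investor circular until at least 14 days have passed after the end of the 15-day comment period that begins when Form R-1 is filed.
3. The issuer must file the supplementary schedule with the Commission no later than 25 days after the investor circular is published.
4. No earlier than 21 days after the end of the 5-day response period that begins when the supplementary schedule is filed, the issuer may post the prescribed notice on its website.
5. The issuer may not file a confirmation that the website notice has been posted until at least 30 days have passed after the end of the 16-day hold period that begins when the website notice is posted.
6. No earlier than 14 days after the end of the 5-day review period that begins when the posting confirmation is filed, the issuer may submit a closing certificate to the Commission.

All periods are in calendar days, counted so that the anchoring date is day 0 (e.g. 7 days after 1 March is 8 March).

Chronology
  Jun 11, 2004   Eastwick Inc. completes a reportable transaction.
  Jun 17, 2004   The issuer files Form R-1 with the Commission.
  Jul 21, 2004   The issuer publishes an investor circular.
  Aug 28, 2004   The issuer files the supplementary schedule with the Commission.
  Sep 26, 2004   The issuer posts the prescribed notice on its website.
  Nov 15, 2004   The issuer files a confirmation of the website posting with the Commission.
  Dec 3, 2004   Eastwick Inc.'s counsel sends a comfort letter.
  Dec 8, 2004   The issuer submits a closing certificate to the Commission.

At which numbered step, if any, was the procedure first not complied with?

(1) due by Jun 11, 2004 + 7 days = Jun 18, 2004; completed Jun 17, 2004, before the deadline.
(2) permitted from Jul 2, 2004 + 14 days = Jul 16, 2004 onward; done Jul 21, 2004, after the minimum wait.
(3) due by Jul 21, 2004 + 25 days = Aug 15, 2004; not done until Aug 28, 2004, 13 days after the deadline.

Step 3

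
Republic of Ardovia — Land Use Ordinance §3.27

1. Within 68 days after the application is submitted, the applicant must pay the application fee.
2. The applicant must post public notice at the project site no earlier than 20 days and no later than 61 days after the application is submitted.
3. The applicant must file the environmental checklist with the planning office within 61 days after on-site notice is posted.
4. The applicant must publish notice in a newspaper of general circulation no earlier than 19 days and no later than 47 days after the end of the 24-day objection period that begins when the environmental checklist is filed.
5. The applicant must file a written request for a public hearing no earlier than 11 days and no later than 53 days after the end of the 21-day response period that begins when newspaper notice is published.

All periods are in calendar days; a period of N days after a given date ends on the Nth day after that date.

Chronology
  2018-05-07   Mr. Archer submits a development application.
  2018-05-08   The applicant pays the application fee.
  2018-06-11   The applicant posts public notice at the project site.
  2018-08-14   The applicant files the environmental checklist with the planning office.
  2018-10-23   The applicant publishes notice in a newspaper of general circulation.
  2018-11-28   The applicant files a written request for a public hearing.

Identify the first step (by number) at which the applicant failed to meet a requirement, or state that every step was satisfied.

(1) due by 2018-05-07 + 68 days = 2018-07-14; 2018-05-08 is within that limit.
(2) the permitted window runs from 2018-05-07 + 20 = 2018-05-27 to 2018-05-07 + 61 = 2018-07-07; done 2018-06-11, which is between those dates.
(3) due by 2018-06-11 + 61 days = 2018-08-11; not done until 2018-08-14, 3 days after the deadline.
That is the first point of non-compliance.

Step 3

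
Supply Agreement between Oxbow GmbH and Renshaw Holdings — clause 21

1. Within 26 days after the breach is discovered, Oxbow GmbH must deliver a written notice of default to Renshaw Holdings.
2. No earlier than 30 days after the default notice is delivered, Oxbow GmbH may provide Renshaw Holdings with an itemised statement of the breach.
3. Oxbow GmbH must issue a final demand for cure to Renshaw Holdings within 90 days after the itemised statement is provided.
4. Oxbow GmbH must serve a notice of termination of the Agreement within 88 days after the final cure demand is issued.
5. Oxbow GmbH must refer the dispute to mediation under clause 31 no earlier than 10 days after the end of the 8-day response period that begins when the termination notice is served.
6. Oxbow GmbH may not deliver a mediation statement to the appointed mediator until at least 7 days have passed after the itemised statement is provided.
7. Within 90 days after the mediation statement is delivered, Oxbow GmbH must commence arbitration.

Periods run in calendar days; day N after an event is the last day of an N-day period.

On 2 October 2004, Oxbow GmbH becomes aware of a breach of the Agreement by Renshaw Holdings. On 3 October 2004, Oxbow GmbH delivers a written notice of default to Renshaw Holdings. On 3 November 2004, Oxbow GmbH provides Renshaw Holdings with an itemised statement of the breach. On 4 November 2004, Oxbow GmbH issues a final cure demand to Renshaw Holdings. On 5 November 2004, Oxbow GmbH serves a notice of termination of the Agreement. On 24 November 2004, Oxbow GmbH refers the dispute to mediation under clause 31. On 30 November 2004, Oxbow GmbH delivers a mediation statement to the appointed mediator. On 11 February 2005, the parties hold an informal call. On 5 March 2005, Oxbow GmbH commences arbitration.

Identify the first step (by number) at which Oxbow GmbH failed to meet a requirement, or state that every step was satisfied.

Step 7

(1) due by 2 October 2004 + 26 days = 28 October 2004; completed 3 October 2004, before the deadline.
(2) permitted from 3 October 2004 + 30 days = 2 November 2004 onward; done 3 November 2004 — permitted.
(3) due by 3 November 2004 + 90 days = 1 February 2005; done 4 November 2004 — timely.
(4) due by 4 November 2004 + 88 days = 31 January 2005; 5 November 2004 is within that limit.
(5) permitted from 13 November 2004 + 10 days = 23 November 2004 onward; done 24 November 2004 — permitted.
(6) permitted from 3 November 2004 + 7 days = 10 November 2004 onward; done 30 November 2004, after the minimum wait.
(7) due by 30 November 2004 + 90 days = 28 February 2005; done 5 March 2005 — 5 days late.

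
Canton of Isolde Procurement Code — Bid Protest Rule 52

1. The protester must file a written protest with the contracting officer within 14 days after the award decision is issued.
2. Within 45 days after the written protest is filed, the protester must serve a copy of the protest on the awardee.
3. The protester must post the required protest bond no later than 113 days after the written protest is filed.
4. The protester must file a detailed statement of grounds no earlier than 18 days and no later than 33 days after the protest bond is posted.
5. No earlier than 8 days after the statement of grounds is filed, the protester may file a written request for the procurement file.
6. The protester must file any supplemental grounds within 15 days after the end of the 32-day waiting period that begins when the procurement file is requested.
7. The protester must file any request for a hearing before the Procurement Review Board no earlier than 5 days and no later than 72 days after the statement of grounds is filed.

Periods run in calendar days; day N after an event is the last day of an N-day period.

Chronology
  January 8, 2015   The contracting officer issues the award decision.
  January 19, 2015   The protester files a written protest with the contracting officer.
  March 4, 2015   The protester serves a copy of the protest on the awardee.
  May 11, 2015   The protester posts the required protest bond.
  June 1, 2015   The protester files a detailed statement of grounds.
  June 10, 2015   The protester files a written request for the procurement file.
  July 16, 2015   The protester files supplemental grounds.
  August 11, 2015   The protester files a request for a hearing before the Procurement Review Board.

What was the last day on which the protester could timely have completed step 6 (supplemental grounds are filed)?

The procurement file is requested on June 10, 2015; the 32-day waiting period therefore ends July 12, 2015, and step 6 runs from that date. 15 days after July 12, 2015 is July 27, 2015.

July 27, 2015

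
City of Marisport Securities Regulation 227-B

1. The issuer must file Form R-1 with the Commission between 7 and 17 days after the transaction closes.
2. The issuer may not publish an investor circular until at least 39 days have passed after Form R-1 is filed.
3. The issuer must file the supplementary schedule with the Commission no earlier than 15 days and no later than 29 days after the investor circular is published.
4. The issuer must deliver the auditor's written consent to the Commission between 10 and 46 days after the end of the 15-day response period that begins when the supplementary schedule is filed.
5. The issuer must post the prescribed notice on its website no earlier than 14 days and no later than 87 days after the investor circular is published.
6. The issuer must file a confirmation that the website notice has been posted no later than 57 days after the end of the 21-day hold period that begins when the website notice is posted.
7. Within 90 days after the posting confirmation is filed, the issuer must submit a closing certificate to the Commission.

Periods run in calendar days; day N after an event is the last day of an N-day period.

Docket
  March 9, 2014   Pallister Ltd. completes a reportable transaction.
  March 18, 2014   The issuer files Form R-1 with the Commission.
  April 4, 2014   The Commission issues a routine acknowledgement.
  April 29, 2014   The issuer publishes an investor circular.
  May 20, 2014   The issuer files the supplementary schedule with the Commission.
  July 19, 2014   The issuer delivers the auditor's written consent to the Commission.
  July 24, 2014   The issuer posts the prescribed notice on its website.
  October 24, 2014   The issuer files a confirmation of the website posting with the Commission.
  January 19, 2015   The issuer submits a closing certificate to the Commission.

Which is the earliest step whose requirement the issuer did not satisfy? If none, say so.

Step 1: the window is 7–17 days after March 9, 2014 (when the transaction closes), so March 16, 2014 through March 26, 2014; done March 18, 2014, which is between those dates.
Step 2: the earliest permitted date is 39 days after March 18, 2014 (when Form R-1 is filed), i.e. April 26, 2014; done April 29, 2014, after the minimum wait.
Step 3: the window is 15–29 days after April 29, 2014 (when the investor circular is published), so May 14, 2014 through May 28, 2014; May 20, 2014 falls inside that range.
Step 4: the window is 10–46 days after June 4, 2014 (end of the 15-day response period, which began when the supplementary schedule is filed on May 20, 2014), so June 14, 2014 through July 20, 2014; done July 19, 2014 — within the window.
Step 5: the window is 14–87 days after April 29, 2014 (when the investor circular is published), so May 13, 2014 through July 25, 2014; July 24, 2014 falls inside that range.
Step 6: 57 days after August 14, 2014 (end of the 21-day hold period, which began when the website notice is posted on July 24, 2014) is October 10, 2014; October 24, 2014 misses that deadline by 14 days.

Step 6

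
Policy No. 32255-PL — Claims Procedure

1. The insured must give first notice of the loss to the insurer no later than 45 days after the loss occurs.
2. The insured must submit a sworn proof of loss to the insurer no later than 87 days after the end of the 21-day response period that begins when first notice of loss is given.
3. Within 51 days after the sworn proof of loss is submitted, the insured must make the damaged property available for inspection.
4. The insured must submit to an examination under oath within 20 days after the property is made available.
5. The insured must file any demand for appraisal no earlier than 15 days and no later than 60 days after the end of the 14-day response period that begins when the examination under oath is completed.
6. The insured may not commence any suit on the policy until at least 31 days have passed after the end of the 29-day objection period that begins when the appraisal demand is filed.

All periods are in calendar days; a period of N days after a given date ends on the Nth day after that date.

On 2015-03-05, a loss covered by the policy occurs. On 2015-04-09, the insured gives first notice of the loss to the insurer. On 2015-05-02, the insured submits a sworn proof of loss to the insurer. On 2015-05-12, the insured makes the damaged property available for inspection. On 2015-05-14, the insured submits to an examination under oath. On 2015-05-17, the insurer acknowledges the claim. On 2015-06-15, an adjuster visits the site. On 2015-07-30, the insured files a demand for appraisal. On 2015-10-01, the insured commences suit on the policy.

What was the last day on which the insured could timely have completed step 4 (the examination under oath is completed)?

Step 4 runs from 2015-05-12, when the property is made available. 20 days after 2015-05-12 is 2015-06-01.

2015-06-01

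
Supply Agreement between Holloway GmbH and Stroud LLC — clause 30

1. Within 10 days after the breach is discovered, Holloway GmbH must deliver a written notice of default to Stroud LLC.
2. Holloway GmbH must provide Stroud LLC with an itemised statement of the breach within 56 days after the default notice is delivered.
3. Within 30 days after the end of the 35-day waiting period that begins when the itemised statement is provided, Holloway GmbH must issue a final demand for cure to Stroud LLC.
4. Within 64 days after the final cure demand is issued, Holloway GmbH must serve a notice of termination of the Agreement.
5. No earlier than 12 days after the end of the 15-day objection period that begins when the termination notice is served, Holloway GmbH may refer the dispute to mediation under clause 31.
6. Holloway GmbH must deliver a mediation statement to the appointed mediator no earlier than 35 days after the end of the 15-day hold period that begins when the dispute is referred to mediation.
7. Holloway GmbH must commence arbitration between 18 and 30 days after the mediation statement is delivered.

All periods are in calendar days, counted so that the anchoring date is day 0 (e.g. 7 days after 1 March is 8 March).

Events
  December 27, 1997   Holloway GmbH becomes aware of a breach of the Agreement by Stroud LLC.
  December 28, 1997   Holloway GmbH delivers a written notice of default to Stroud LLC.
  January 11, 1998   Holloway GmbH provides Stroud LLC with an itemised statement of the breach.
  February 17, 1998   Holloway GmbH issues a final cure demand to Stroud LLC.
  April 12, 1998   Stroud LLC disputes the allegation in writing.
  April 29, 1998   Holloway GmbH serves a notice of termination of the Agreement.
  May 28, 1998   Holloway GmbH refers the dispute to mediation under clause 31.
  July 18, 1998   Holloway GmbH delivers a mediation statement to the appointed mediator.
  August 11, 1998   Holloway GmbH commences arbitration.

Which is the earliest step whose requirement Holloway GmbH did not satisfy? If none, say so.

Step 4

Step 1: 10 days after December 27, 1997 (when the breach is discovered) is January 6, 1998; December 28, 1997 is within that limit.
Step 2: 56 days after December 28, 1997 (when the default notice is delivered) is February 22, 1998; done January 11, 1998 — timely.
Step 3: 30 days after February 15, 1998 (end of the 35-day waiting period, which began when the itemised statement is provided on January 11, 1998) is March 17, 1998; done February 17, 1998 — timely.
Step 4: 64 days after February 17, 1998 (when the final cure demand is issued) is April 22, 1998; done April 29, 1998 — 7 days late.
No need to go further; step 4 was not satisfied.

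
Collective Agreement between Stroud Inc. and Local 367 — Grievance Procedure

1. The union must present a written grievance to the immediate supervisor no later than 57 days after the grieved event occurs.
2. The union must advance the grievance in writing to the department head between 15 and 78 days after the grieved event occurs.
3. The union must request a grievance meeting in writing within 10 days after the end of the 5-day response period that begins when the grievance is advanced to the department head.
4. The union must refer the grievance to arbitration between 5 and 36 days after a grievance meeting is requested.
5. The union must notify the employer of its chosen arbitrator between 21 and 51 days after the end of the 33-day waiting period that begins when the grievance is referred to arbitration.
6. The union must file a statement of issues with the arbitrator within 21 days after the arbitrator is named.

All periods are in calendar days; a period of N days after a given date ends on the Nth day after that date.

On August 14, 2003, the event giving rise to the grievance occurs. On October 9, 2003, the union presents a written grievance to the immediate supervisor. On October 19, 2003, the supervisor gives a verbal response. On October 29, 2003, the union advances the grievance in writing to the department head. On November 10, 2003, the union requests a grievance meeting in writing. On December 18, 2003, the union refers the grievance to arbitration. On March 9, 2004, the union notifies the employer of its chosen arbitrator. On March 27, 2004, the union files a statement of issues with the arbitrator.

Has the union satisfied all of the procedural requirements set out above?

No

(1) due by August 14, 2003 + 57 days = October 10, 2003; done October 9, 2003 — timely.
(2) the permitted window runs from August 14, 2003 + 15 = August 29, 2003 to August 14, 2003 + 78 = October 31, 2003; October 29, 2003 falls inside that range.
(3) due by November 3, 2003 + 10 days = November 13, 2003; done November 10, 2003 — timely.
(4) the permitted window runs from November 10, 2003 + 5 = November 15, 2003 to November 10, 2003 + 36 = December 16, 2003; done December 18, 2003 — 2 days after the window closed.
No need to go further; step 4 was not satisfied.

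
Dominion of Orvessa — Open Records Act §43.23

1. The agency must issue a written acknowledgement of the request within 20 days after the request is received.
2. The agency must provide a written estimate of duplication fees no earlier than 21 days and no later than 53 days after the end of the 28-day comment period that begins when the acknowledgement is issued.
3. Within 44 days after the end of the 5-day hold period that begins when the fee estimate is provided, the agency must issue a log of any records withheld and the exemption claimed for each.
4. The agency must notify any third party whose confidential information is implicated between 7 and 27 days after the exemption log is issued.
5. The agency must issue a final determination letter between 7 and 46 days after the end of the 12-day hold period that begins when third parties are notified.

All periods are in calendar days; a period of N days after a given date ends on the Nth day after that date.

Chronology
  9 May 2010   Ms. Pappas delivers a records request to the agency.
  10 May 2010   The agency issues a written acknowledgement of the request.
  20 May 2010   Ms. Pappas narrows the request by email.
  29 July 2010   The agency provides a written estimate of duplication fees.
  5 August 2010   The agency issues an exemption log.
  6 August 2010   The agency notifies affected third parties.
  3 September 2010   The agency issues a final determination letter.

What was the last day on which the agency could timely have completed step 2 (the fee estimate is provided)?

The acknowledgement is issued on 10 May 2010; the 28-day comment period therefore ends 7 June 2010, and step 2 runs from that date. The window is 21–53 days after 7 June 2010; it closes on 30 July 2010.

30 July 2010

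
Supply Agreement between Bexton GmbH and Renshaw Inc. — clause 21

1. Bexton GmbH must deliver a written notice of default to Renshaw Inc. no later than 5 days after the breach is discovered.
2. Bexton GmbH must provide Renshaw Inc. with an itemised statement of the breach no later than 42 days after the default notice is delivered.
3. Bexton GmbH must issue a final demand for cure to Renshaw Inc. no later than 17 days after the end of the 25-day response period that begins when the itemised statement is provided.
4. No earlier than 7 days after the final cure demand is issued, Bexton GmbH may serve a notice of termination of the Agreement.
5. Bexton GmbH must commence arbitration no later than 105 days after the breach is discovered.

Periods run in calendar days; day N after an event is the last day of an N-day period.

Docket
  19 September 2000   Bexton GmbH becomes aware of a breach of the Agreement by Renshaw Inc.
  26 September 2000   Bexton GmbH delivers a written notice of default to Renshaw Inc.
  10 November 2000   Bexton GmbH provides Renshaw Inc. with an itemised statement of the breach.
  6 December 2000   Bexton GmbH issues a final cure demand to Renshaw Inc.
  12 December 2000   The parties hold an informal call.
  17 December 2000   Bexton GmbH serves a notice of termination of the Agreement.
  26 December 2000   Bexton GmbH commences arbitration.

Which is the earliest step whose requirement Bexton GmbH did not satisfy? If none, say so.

Step 1 — counting 5 days from 19 September 2000 (when the breach is discovered) gives a deadline of 24 September 2000; 26 September 2000 misses that deadline by 2 days.
Later steps need not be reached.

Step 1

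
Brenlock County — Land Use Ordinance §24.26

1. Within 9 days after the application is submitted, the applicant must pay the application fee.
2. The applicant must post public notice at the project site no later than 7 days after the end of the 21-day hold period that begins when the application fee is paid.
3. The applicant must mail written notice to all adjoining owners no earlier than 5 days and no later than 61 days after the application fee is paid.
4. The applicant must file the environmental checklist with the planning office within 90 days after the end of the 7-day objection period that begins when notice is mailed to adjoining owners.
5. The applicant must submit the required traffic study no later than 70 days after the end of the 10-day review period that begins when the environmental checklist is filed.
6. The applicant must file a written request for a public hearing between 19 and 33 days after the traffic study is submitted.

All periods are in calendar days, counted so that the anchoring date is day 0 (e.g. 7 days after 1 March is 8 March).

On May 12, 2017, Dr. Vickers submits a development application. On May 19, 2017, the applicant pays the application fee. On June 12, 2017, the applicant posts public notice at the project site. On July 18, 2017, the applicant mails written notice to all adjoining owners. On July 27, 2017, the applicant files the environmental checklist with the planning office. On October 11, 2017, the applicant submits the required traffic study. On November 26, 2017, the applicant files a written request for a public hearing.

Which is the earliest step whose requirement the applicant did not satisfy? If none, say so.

Step 6

(1) due by May 12, 2017 + 9 days = May 21, 2017; done May 19, 2017 — timely.
(2) due by June 9, 2017 + 7 days = June 16, 2017; completed June 12, 2017, before the deadline.
(3) the permitted window runs from May 19, 2017 + 5 = May 24, 2017 to May 19, 2017 + 61 = July 19, 2017; July 18, 2017 falls inside that range.
(4) due by July 25, 2017 + 90 days = October 23, 2017; July 27, 2017 is within that limit.
(5) due by August 6, 2017 + 70 days = October 15, 2017; completed October 11, 2017, before the deadline.
(6) the permitted window runs from October 11, 2017 + 19 = October 30, 2017 to October 11, 2017 + 33 = November 13, 2017; done November 26, 2017 — 13 days after the window closed.
The analysis stops there.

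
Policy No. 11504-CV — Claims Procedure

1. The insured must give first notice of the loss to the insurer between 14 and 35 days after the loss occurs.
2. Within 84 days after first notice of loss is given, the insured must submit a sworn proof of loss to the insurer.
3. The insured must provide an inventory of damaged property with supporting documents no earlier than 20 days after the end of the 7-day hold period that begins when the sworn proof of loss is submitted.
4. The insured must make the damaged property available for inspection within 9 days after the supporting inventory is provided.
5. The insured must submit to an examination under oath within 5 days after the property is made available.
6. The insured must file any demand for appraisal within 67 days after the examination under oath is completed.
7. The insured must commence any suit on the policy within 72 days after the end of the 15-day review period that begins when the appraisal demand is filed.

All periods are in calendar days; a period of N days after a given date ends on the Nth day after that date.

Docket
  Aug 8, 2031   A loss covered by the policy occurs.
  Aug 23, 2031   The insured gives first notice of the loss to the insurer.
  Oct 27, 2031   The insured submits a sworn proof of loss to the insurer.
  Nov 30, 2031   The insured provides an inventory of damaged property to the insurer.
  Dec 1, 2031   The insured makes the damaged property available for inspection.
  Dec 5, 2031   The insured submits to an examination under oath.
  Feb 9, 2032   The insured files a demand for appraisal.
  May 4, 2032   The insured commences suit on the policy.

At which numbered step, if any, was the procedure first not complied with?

Step 1: the window is 14–35 days after Aug 8, 2031 (when the loss occurs), so Aug 22, 2031 through Sep 12, 2031; done Aug 23, 2031 — within the window.
Step 2: 84 days after Aug 23, 2031 (when first notice of loss is given) is Nov 15, 2031; Oct 27, 2031 is within that limit.
Step 3: the earliest permitted date is 20 days after Nov 3, 2031 (end of the 7-day hold period, which began when the sworn proof of loss is submitted on Oct 27, 2031), i.e. Nov 23, 2031; done Nov 30, 2031 — permitted.
Step 4: 9 days after Nov 30, 2031 (when the supporting inventory is provided) is Dec 9, 2031; completed Dec 1, 2031, before the deadline.
Step 5: 5 days after Dec 1, 2031 (when the property is made available) is Dec 6, 2031; Dec 5, 2031 is within that limit.
Step 6: 67 days after Dec 5, 2031 (when the examination under oath is completed) is Feb 10, 2032; done Feb 9, 2032 — timely.
Step 7: 72 days after Feb 24, 2032 (end of the 15-day review period, which began when the appraisal demand is filed on Feb 9, 2032) is May 6, 2032; done May 4, 2032 — timely.

None — every step was satisfied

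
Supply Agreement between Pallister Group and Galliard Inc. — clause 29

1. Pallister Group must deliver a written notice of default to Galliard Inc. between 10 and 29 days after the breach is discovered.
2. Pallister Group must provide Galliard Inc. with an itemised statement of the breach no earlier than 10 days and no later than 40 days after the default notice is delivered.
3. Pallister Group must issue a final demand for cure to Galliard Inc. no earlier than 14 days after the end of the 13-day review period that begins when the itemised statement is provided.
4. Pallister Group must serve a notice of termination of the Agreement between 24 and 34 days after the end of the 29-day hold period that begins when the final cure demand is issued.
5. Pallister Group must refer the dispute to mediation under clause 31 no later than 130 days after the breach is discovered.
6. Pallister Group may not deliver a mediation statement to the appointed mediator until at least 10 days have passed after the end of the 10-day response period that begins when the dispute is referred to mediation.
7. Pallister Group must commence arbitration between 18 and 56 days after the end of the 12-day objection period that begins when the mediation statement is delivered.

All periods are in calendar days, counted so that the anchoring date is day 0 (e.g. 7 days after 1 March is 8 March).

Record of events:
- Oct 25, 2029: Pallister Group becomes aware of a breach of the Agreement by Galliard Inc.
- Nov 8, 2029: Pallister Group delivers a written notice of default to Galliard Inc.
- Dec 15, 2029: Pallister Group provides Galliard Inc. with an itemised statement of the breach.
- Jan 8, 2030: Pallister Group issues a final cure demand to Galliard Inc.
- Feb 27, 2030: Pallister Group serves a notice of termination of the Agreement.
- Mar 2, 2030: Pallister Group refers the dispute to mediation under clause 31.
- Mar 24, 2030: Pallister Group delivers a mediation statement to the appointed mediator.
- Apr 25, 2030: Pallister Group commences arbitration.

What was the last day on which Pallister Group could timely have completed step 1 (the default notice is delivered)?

Nov 23, 2029

Step 1 runs from Oct 25, 2029, when the breach is discovered. The window is 10–29 days after Oct 25, 2029; it closes on Nov 23, 2029.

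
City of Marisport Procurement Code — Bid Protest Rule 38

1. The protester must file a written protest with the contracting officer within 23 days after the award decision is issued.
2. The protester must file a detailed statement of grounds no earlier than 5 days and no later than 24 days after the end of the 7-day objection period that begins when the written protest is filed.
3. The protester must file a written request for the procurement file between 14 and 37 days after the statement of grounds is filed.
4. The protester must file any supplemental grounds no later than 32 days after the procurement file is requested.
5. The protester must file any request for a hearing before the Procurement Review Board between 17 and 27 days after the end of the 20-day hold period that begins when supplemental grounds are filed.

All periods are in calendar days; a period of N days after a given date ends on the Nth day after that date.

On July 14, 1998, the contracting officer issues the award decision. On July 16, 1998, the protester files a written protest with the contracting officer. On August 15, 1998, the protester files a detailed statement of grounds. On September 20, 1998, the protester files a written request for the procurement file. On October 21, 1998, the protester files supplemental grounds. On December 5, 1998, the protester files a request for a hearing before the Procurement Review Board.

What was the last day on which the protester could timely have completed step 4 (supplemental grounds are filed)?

Step 4 runs from September 20, 1998, when the procurement file is requested. 32 days after September 20, 1998 is October 22, 1998.

October 22, 1998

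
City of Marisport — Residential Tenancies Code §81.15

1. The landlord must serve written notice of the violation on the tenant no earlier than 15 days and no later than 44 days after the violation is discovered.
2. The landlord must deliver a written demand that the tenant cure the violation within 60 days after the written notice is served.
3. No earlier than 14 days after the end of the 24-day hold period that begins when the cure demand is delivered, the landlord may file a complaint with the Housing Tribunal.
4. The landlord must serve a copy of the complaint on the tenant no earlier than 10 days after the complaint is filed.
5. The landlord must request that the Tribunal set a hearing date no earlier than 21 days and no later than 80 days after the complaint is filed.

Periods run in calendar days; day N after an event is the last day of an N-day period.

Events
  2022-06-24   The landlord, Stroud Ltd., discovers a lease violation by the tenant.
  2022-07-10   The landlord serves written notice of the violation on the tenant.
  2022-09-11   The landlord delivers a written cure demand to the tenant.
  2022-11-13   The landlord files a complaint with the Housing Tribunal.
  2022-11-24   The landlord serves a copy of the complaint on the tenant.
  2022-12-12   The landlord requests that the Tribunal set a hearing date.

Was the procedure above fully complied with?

Step 1: the window is 15–44 days after 2022-06-24 (when the violation is discovered), so 2022-07-09 through 2022-08-07; done 2022-07-10 — within the window.
Step 2: 60 days after 2022-07-10 (when the written notice is served) is 2022-09-08; 2022-09-11 misses that deadline by 3 days.

No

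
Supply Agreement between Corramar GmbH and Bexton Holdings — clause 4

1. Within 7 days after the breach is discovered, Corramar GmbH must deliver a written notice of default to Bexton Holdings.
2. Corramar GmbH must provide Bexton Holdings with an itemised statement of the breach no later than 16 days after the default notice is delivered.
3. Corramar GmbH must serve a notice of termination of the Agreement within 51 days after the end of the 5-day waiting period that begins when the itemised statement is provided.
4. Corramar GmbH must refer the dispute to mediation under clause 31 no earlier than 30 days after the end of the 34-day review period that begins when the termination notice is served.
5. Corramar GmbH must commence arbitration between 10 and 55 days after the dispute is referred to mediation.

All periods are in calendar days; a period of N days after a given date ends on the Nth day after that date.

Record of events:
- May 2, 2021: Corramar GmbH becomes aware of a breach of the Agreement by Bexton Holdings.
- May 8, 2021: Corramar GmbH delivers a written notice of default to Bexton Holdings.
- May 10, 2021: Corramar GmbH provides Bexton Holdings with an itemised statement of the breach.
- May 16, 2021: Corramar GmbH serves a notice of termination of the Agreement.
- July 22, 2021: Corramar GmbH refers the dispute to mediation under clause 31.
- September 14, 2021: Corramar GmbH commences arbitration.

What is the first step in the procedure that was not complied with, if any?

Step 1: 7 days after May 2, 2021 (when the breach is discovered) is May 9, 2021; done May 8, 2021 — timely.
Step 2: 16 days after May 8, 2021 (when the default notice is delivered) is May 24, 2021; completed May 10, 2021, before the deadline.
Step 3: 51 days after May 15, 2021 (end of the 5-day waiting period, which began when the itemised statement is provided on May 10, 2021) is July 5, 2021; done May 16, 2021 — timely.
Step 4: the earliest permitted date is 30 days after June 19, 2021 (end of the 34-day review period, which began when the termination notice is served on May 16, 2021), i.e. July 19, 2021; July 22, 2021 is on or after that date.
Step 5: the window is 10–55 days after July 22, 2021 (when the dispute is referred to mediation), so August 1, 2021 through September 15, 2021; done September 14, 2021, which is between those dates.

None — every step was satisfied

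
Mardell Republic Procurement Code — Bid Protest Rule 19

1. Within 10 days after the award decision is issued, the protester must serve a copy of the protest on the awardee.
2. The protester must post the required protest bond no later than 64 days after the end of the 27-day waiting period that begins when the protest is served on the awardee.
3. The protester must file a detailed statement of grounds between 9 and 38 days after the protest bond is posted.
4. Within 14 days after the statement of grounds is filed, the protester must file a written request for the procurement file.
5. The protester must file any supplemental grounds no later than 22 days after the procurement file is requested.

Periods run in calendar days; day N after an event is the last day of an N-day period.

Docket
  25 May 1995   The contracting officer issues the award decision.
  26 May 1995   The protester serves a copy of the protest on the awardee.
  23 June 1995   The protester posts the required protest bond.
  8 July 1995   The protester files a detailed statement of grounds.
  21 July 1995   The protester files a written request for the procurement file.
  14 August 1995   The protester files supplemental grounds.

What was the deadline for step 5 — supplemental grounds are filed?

Step 5 runs from 21 July 1995, when the procurement file is requested. 22 days after 21 July 1995 is 12 August 1995.

12 August 1995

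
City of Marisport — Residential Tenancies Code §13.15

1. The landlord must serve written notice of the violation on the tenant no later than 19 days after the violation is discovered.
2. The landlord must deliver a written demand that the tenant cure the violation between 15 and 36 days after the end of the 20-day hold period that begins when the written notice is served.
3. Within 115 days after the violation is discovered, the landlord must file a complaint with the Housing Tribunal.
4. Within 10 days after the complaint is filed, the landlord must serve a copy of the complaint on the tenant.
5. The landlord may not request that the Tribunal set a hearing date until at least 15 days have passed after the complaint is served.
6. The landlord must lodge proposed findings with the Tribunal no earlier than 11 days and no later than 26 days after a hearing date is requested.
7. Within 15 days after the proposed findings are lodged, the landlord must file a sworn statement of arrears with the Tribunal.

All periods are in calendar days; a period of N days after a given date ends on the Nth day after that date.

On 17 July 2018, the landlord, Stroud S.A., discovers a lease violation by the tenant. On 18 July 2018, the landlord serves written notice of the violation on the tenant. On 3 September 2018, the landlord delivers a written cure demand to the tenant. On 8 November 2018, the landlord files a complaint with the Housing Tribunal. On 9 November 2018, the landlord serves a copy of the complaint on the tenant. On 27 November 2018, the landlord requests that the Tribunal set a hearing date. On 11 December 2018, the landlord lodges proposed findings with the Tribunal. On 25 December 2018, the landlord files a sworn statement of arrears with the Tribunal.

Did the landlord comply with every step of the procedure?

(1) due by 17 July 2018 + 19 days = 5 August 2018; 18 July 2018 is within that limit.
(2) the permitted window runs from 7 August 2018 + 15 = 22 August 2018 to 7 August 2018 + 36 = 12 September 2018; done 3 September 2018, which is between those dates.
(3) due by 17 July 2018 + 115 days = 9 November 2018; completed 8 November 2018, before the deadline.
(4) due by 8 November 2018 + 10 days = 18 November 2018; done 9 November 2018 — timely.
(5) permitted from 9 November 2018 + 15 days = 24 November 2018 onward; done 27 November 2018 — permitted.
(6) the permitted window runs from 27 November 2018 + 11 = 8 December 2018 to 27 November 2018 + 26 = 23 December 2018; done 11 December 2018 — within the window.
(7) due by 11 December 2018 + 15 days = 26 December 2018; 25 December 2018 is within that limit.

Yes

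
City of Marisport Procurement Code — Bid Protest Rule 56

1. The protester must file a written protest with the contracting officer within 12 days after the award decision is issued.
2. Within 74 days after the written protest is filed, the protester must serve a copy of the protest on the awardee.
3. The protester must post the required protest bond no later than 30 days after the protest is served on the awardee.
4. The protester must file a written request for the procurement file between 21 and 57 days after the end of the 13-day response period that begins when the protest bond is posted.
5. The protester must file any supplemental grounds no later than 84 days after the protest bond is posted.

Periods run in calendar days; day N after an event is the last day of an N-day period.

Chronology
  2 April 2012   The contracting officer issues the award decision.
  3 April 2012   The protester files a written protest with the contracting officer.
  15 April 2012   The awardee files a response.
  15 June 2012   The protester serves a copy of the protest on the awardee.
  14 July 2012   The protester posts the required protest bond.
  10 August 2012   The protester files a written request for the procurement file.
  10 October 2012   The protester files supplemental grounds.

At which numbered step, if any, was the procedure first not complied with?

(1) due by 2 April 2012 + 12 days = 14 April 2012; done 3 April 2012 — timely.
(2) due by 3 April 2012 + 74 days = 16 June 2012; completed 15 June 2012, before the deadline.
(3) due by 15 June 2012 + 30 days = 15 July 2012; 14 July 2012 is within that limit.
(4) the permitted window runs from 27 July 2012 + 21 = 17 August 2012 to 27 July 2012 + 57 = 22 September 2012; 10 August 2012 is 7 days too early.
Later steps need not be reached.

Step 4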